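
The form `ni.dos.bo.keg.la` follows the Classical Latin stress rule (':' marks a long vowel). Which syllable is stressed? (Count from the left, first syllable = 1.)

Classical Latin: stress the penult if heavy (long vowel or closed), else the antepenult.
Weights: 3 bo L, 4 keg H, 5 la L.
The penult (syllable 4, keg) is heavy, so it takes stress.
Stress on syllable 4: ni.dos.bo.ˈkeg.la.

4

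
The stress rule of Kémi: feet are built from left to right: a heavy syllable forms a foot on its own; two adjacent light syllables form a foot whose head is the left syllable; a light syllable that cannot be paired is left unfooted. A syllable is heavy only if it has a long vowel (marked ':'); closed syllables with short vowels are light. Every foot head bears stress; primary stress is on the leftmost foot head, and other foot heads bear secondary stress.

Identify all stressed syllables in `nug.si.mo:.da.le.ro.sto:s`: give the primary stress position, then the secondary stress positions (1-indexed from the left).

primary 1, secondary 3, 4, 7

Weights: 1 nug L, 2 si L, 3 mo: H, 4 da L, 5 le L, 6 ro L, 7 sto:s H.
Parse left to right (heavy = foot alone; LL = one foot; stranded L unfooted): (ˈnug.si) (ˈmo:) (ˈda.le) ro (ˈsto:s).
Foot heads: 1, 3, 4, 7.
Primary stress on the leftmost head = syllable 1.
Secondary stress on 3, 4, 7: ˈnug.si.ˌmo:.ˌda.le.ro.ˌsto:s.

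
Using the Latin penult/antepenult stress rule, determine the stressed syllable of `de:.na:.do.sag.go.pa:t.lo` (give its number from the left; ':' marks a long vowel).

Classical Latin: stress the penult if heavy (long vowel or closed), else the antepenult.
Weights: 5 go L, 6 pa:t H, 7 lo L.
The penult (syllable 6, pa:t) is heavy, so it takes stress.
Stress on syllable 6: de:.na:.do.sag.go.ˈpa:t.lo.

6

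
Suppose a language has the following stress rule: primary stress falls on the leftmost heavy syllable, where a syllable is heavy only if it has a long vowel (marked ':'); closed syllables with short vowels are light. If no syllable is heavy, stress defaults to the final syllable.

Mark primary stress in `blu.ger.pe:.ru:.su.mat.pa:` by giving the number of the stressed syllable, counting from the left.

Weights: 1 blu L, 2 ger L, 3 pe: H, 4 ru: H, 5 su L, 6 mat L, 7 pa: H.
Heavy syllables in the domain: 3, 4, 7. The leftmost is syllable 3 (pe:).
Primary stress: syllable 3 → blu.ger.ˈpe:.ru:.su.mat.pa:.

3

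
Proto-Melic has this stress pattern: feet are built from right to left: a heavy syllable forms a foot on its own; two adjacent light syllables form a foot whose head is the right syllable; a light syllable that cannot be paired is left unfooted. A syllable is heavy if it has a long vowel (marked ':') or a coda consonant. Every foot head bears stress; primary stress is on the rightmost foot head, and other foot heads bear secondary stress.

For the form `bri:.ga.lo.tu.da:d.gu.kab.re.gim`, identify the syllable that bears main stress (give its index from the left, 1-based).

9

Weights: 1 bri: H, 2 ga L, 3 lo L, 4 tu L, 5 da:d H, 6 gu L, 7 kab H, 8 re L, 9 gim H.
Parse right to left (heavy = foot alone; LL = one foot; stranded L unfooted): (ˈbri:) ga (lo.ˈtu) (ˈda:d) gu (ˈkab) re (ˈgim).
Foot heads: 1, 4, 5, 7, 9.
Primary stress on the rightmost head = syllable 9.
Primary stress: syllable 9 → bri:.ga.lo.tu.da:d.gu.kab.re.ˈgim.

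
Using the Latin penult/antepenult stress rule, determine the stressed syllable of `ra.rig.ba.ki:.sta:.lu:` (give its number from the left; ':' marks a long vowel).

Classical Latin: stress the penult if heavy (long vowel or closed), else the antepenult.
Weights: 4 ki: H, 5 sta: H, 6 lu: H.
The penult (syllable 5, sta:) is heavy, so it takes stress.
Stress on syllable 5: ra.rig.ba.ki:.ˈsta:.lu:.

5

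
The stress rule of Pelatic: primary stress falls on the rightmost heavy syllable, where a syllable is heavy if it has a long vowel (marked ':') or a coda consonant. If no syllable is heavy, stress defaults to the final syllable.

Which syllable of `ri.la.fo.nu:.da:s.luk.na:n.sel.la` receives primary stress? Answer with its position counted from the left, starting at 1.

8

Weights: 1 ri L, 2 la L, 3 fo L, 4 nu: H, 5 da:s H, 6 luk H, 7 na:n H, 8 sel H, 9 la L.
Heavy syllables in the domain: 4, 5, 6, 7, 8. The rightmost is syllable 8 (sel).
Primary stress: syllable 8 → ri.la.fo.nu:.da:s.luk.na:n.ˈsel.la.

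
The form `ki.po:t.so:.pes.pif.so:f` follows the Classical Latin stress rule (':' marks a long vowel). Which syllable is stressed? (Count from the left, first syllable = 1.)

5

Classical Latin: stress the penult if heavy (long vowel or closed), else the antepenult.
Weights: 4 pes H, 5 pif H, 6 so:f H.
The penult (syllable 5, pif) is heavy, so it takes stress.
Stress on syllable 5: ki.po:t.so:.pes.ˈpif.so:f.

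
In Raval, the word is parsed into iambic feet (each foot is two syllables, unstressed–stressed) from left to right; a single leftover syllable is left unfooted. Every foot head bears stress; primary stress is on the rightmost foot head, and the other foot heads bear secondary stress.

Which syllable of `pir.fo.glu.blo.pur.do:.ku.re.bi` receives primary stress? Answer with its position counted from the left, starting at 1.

Parse left to right into iambic (σˈσ) feet: (pir.ˈfo) (glu.ˈblo) (pur.ˈdo:) (ku.ˈre) bi. Syllable 9 is left unfooted.
Foot heads (stressed positions): 2, 4, 6, 8.
End Rule Rightmost: primary stress on the rightmost head = syllable 8.
Primary stress: syllable 8 → pir.fo.glu.blo.pur.do:.ku.ˈre.bi.

8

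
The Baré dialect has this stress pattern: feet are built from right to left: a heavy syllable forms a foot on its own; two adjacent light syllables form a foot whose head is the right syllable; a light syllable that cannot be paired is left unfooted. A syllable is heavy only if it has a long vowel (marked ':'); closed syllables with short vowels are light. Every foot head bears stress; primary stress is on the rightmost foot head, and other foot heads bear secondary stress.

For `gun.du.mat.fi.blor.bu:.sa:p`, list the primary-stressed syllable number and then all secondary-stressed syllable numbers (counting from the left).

primary 7, secondary 3, 5, 6

Weights: 1 gun L, 2 du L, 3 mat L, 4 fi L, 5 blor L, 6 bu: H, 7 sa:p H.
Parse right to left (heavy = foot alone; LL = one foot; stranded L unfooted): gun (du.ˈmat) (fi.ˈblor) (ˈbu:) (ˈsa:p).
Foot heads: 3, 5, 6, 7.
Primary stress on the rightmost head = syllable 7.
Secondary stress on 3, 5, 6: gun.du.ˌmat.fi.ˌblor.ˌbu:.ˈsa:p.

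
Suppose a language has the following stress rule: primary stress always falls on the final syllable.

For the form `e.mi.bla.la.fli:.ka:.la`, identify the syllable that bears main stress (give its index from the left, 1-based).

7

The word has 7 syllables; the final syllable is syllable 7 (la).
Primary stress: syllable 7 → e.mi.bla.la.fli:.ka:.ˈla.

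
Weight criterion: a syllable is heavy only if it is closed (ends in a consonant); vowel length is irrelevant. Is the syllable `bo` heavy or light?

light

`bo`: short vowel, open (no coda). Open (no coda) → light.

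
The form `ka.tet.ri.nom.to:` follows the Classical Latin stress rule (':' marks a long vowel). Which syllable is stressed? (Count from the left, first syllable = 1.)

Classical Latin: stress the penult if heavy (long vowel or closed), else the antepenult.
Weights: 3 ri L, 4 nom H, 5 to: H.
The penult (syllable 4, nom) is heavy, so it takes stress.
Stress on syllable 4: ka.tet.ri.ˈnom.to:.

4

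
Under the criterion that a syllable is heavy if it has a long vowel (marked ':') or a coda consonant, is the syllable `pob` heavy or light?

`pob`: short vowel, closed (coda /b/). Closed → heavy.

heavy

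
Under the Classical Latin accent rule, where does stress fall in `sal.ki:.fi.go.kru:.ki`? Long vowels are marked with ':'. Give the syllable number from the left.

5

Classical Latin: stress the penult if heavy (long vowel or closed), else the antepenult.
Weights: 4 go L, 5 kru: H, 6 ki L.
The penult (syllable 5, kru:) is heavy, so it takes stress.
Stress on syllable 5: sal.ki:.fi.go.ˈkru:.ki.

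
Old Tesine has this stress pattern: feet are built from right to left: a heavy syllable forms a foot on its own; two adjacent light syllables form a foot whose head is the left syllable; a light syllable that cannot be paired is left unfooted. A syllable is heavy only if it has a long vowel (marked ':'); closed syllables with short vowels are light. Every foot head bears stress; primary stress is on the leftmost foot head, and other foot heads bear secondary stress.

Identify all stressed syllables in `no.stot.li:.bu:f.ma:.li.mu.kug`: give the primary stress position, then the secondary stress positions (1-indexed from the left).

Weights: 1 no L, 2 stot L, 3 li: H, 4 bu:f H, 5 ma: H, 6 li L, 7 mu L, 8 kug L.
Parse right to left (heavy = foot alone; LL = one foot; stranded L unfooted): (ˈno.stot) (ˈli:) (ˈbu:f) (ˈma:) li (ˈmu.kug).
Foot heads: 1, 3, 4, 5, 7.
Primary stress on the leftmost head = syllable 1.
Secondary stress on 3, 4, 5, 7: ˈno.stot.ˌli:.ˌbu:f.ˌma:.li.ˌmu.kug.

primary 1, secondary 3, 4, 5, 7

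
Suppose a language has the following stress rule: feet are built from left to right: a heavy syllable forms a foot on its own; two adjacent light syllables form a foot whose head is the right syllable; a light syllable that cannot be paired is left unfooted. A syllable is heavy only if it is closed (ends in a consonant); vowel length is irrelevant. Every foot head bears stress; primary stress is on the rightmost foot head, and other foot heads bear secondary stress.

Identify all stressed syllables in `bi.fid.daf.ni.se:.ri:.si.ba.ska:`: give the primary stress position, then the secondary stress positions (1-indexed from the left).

primary 9, secondary 2, 3, 5, 7

Weights: 1 bi L, 2 fid H, 3 daf H, 4 ni L, 5 se: L, 6 ri: L, 7 si L, 8 ba L, 9 ska: L.
Parse left to right (heavy = foot alone; LL = one foot; stranded L unfooted): bi (ˈfid) (ˈdaf) (ni.ˈse:) (ri:.ˈsi) (ba.ˈska:).
Foot heads: 2, 3, 5, 7, 9.
Primary stress on the rightmost head = syllable 9.
Secondary stress on 2, 3, 5, 7: bi.ˌfid.ˌdaf.ni.ˌse:.ri:.ˌsi.ba.ˈska:.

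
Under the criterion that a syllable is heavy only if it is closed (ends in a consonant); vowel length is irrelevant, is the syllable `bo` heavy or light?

light

`bo`: short vowel, open (no coda). Open (no coda) → light.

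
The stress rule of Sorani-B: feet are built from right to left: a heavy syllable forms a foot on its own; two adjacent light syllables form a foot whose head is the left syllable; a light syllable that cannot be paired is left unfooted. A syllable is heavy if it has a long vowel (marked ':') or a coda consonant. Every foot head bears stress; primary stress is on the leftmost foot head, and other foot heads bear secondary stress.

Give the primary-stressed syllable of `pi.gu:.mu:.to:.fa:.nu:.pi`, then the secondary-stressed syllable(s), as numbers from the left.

Weights: 1 pi L, 2 gu: H, 3 mu: H, 4 to: H, 5 fa: H, 6 nu: H, 7 pi L.
Parse right to left (heavy = foot alone; LL = one foot; stranded L unfooted): pi (ˈgu:) (ˈmu:) (ˈto:) (ˈfa:) (ˈnu:) pi.
Foot heads: 2, 3, 4, 5, 6.
Primary stress on the leftmost head = syllable 2.
Secondary stress on 3, 4, 5, 6: pi.ˈgu:.ˌmu:.ˌto:.ˌfa:.ˌnu:.pi.

primary 2, secondary 3, 4, 5, 6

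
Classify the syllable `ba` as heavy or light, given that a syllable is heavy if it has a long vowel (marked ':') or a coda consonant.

light

`ba`: short vowel, open (no coda). Short vowel, open → light.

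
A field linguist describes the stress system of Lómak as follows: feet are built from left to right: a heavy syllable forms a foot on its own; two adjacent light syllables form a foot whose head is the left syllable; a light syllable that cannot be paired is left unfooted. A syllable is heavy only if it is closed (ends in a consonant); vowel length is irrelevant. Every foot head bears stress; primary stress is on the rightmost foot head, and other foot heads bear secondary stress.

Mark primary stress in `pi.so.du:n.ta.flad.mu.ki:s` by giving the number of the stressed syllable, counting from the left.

Weights: 1 pi L, 2 so L, 3 du:n H, 4 ta L, 5 flad H, 6 mu L, 7 ki:s H.
Parse left to right (heavy = foot alone; LL = one foot; stranded L unfooted): (ˈpi.so) (ˈdu:n) ta (ˈflad) mu (ˈki:s).
Foot heads: 1, 3, 5, 7.
Primary stress on the rightmost head = syllable 7.
Primary stress: syllable 7 → pi.so.du:n.ta.flad.mu.ˈki:s.

7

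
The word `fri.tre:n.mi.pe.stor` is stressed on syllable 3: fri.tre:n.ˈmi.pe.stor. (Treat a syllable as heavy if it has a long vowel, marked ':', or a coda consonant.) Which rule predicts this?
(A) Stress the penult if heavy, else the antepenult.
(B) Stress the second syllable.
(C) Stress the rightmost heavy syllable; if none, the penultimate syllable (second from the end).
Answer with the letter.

A

Rule A → syllable 3 ✓.
Rule B → syllable 2 (observed: 3).
Rule C → syllable 5 (observed: 3).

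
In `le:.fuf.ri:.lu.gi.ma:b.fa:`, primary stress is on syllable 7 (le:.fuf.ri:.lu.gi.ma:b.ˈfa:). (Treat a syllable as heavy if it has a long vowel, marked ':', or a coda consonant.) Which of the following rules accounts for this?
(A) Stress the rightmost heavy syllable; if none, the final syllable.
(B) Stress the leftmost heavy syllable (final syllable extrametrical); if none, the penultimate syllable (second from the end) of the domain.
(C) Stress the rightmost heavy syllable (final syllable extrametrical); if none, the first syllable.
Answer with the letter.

Rule A → syllable 7 ✓.
Rule B → syllable 1 (observed: 7).
Rule C → syllable 6 (observed: 7).

A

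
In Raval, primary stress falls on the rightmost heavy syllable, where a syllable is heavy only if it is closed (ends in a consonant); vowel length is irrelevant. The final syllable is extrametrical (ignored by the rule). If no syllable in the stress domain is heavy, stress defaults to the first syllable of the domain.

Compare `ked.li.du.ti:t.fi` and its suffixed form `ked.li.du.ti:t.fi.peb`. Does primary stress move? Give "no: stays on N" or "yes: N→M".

Base `ked.li.du.ti:t.fi` (5 syllables):
  The final syllable (5, fi) is extrametrical; the stress domain is syllables 1–4.
  Weights: 1 ked H, 2 li L, 3 du L, 4 ti:t H.
  Heavy syllables in the domain: 1, 4. The rightmost is syllable 4 (ti:t).
  → primary stress on syllable 4.
Suffixed `ked.li.du.ti:t.fi.peb` (6 syllables):
  The final syllable (6, peb) is extrametrical; the stress domain is syllables 1–5.
  Weights: 1 ked H, 2 li L, 3 du L, 4 ti:t H, 5 fi L.
  Heavy syllables in the domain: 1, 4. The rightmost is syllable 4 (ti:t).
  → primary stress on syllable 4.

no: stays on 4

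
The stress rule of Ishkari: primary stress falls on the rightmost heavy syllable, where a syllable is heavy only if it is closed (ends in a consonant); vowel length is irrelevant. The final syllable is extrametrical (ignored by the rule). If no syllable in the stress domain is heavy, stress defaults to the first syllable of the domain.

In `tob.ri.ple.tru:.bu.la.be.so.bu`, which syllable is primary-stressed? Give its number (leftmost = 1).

1

The final syllable (9, bu) is extrametrical; the stress domain is syllables 1–8.
Weights: 1 tob H, 2 ri L, 3 ple L, 4 tru: L, 5 bu L, 6 la L, 7 be L, 8 so L.
Heavy syllables in the domain: 1. The rightmost is syllable 1 (tob).
Primary stress: syllable 1 → ˈtob.ri.ple.tru:.bu.la.be.so.bu.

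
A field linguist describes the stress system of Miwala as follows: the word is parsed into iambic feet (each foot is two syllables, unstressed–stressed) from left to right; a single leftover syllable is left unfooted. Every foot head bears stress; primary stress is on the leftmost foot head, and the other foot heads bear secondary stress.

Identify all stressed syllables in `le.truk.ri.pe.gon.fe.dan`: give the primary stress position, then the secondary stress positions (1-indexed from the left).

primary 2, secondary 4, 6

Parse left to right into iambic (σˈσ) feet: (le.ˈtruk) (ri.ˈpe) (gon.ˈfe) dan. Syllable 7 is left unfooted.
Foot heads (stressed positions): 2, 4, 6.
End Rule Leftmost: primary stress on the leftmost head = syllable 2.
Secondary stress on 4, 6: le.ˈtruk.ri.ˌpe.gon.ˌfe.dan.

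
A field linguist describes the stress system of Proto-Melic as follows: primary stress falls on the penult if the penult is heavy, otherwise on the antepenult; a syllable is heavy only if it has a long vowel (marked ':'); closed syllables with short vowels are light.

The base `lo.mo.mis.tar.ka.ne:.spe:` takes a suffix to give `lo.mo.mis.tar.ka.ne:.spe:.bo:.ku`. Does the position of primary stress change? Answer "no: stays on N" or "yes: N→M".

Base `lo.mo.mis.tar.ka.ne:.spe:` (7 syllables):
  Weights: 5 ka L, 6 ne: H, 7 spe: H.
  The penult (syllable 6, ne:) is heavy, so it takes stress.
  → primary stress on syllable 6.
Suffixed `lo.mo.mis.tar.ka.ne:.spe:.bo:.ku` (9 syllables):
  Weights: 7 spe: H, 8 bo: H, 9 ku L.
  The penult (syllable 8, bo:) is heavy, so it takes stress.
  → primary stress on syllable 8.

yes: 6→8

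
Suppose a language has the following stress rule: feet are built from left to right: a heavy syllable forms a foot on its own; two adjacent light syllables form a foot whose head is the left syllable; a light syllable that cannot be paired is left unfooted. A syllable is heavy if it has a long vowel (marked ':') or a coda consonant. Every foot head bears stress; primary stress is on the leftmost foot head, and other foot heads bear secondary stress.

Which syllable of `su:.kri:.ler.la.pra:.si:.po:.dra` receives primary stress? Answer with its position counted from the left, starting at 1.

1

Weights: 1 su: H, 2 kri: H, 3 ler H, 4 la L, 5 pra: H, 6 si: H, 7 po: H, 8 dra L.
Parse left to right (heavy = foot alone; LL = one foot; stranded L unfooted): (ˈsu:) (ˈkri:) (ˈler) la (ˈpra:) (ˈsi:) (ˈpo:) dra.
Foot heads: 1, 2, 3, 5, 6, 7.
Primary stress on the leftmost head = syllable 1.
Primary stress: syllable 1 → ˈsu:.kri:.ler.la.pra:.si:.po:.dra.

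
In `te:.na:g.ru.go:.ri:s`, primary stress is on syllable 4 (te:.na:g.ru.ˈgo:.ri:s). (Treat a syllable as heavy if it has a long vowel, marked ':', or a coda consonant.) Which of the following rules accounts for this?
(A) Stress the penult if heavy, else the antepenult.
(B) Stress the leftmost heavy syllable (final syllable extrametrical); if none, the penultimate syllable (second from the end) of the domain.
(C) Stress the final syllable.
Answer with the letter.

A

Rule A → syllable 4 ✓.
Rule B → syllable 1 (observed: 4).
Rule C → syllable 5 (observed: 4).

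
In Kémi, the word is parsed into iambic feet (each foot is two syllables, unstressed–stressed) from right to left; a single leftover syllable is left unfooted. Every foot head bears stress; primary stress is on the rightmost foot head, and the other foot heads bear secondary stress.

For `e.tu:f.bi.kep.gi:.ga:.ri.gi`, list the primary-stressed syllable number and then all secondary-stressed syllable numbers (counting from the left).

primary 8, secondary 2, 4, 6

Parse right to left into iambic (σˈσ) feet: (e.ˈtu:f) (bi.ˈkep) (gi:.ˈga:) (ri.ˈgi).
Foot heads (stressed positions): 2, 4, 6, 8.
End Rule Rightmost: primary stress on the rightmost head = syllable 8.
Secondary stress on 2, 4, 6: e.ˌtu:f.bi.ˌkep.gi:.ˌga:.ri.ˈgi.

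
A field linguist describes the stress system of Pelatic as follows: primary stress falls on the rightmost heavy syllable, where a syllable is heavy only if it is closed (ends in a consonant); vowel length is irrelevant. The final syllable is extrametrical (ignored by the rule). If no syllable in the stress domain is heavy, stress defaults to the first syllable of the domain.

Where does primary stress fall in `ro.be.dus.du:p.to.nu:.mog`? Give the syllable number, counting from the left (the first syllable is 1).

The final syllable (7, mog) is extrametrical; the stress domain is syllables 1–6.
Weights: 1 ro L, 2 be L, 3 dus H, 4 du:p H, 5 to L, 6 nu: L.
Heavy syllables in the domain: 3, 4. The rightmost is syllable 4 (du:p).
Primary stress: syllable 4 → ro.be.dus.ˈdu:p.to.nu:.mog.

4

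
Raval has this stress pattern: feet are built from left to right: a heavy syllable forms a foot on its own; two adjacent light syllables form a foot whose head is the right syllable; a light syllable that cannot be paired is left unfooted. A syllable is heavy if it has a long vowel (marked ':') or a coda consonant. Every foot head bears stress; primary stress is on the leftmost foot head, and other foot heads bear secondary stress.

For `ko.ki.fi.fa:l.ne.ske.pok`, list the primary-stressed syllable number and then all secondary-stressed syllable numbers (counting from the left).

Weights: 1 ko L, 2 ki L, 3 fi L, 4 fa:l H, 5 ne L, 6 ske L, 7 pok H.
Parse left to right (heavy = foot alone; LL = one foot; stranded L unfooted): (ko.ˈki) fi (ˈfa:l) (ne.ˈske) (ˈpok).
Foot heads: 2, 4, 6, 7.
Primary stress on the leftmost head = syllable 2.
Secondary stress on 4, 6, 7: ko.ˈki.fi.ˌfa:l.ne.ˌske.ˌpok.

primary 2, secondary 4, 6, 7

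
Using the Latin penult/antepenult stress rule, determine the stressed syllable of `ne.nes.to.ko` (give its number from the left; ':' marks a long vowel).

2

Classical Latin: stress the penult if heavy (long vowel or closed), else the antepenult.
Weights: 2 nes H, 3 to L, 4 ko L.
The penult (syllable 3, to) is light, so stress falls on the antepenult (syllable 2, nes).
Stress on syllable 2: ne.ˈnes.to.ko.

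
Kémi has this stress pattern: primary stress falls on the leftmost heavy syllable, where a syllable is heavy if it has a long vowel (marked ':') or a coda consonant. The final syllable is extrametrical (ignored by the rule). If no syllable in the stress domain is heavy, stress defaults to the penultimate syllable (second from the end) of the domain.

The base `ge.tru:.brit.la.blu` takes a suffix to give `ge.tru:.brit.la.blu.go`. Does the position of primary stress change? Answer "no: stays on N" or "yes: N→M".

Base `ge.tru:.brit.la.blu` (5 syllables):
  The final syllable (5, blu) is extrametrical; the stress domain is syllables 1–4.
  Weights: 1 ge L, 2 tru: H, 3 brit H, 4 la L.
  Heavy syllables in the domain: 2, 3. The leftmost is syllable 2 (tru:).
  → primary stress on syllable 2.
Suffixed `ge.tru:.brit.la.blu.go` (6 syllables):
  The final syllable (6, go) is extrametrical; the stress domain is syllables 1–5.
  Weights: 1 ge L, 2 tru: H, 3 brit H, 4 la L, 5 blu L.
  Heavy syllables in the domain: 2, 3. The leftmost is syllable 2 (tru:).
  → primary stress on syllable 2.

no: stays on 2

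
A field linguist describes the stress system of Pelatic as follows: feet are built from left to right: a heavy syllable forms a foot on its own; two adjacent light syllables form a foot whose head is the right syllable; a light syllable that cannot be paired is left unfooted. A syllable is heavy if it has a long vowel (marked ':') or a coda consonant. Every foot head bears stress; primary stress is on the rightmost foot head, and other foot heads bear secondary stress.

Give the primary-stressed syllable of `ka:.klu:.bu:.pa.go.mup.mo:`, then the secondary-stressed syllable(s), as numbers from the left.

Weights: 1 ka: H, 2 klu: H, 3 bu: H, 4 pa L, 5 go L, 6 mup H, 7 mo: H.
Parse left to right (heavy = foot alone; LL = one foot; stranded L unfooted): (ˈka:) (ˈklu:) (ˈbu:) (pa.ˈgo) (ˈmup) (ˈmo:).
Foot heads: 1, 2, 3, 5, 6, 7.
Primary stress on the rightmost head = syllable 7.
Secondary stress on 1, 2, 3, 5, 6: ˌka:.ˌklu:.ˌbu:.pa.ˌgo.ˌmup.ˈmo:.

primary 7, secondary 1, 2, 3, 5, 6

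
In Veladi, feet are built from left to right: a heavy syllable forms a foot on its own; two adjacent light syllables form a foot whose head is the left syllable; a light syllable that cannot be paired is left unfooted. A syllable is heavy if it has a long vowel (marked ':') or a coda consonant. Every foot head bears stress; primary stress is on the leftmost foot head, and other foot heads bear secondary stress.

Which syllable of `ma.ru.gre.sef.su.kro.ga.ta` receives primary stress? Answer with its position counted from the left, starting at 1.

Weights: 1 ma L, 2 ru L, 3 gre L, 4 sef H, 5 su L, 6 kro L, 7 ga L, 8 ta L.
Parse left to right (heavy = foot alone; LL = one foot; stranded L unfooted): (ˈma.ru) gre (ˈsef) (ˈsu.kro) (ˈga.ta).
Foot heads: 1, 4, 5, 7.
Primary stress on the leftmost head = syllable 1.
Primary stress: syllable 1 → ˈma.ru.gre.sef.su.kro.ga.ta.

1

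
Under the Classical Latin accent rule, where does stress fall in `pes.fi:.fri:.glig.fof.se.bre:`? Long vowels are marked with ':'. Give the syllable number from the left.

Classical Latin: stress the penult if heavy (long vowel or closed), else the antepenult.
Weights: 5 fof H, 6 se L, 7 bre: H.
The penult (syllable 6, se) is light, so stress falls on the antepenult (syllable 5, fof).
Stress on syllable 5: pes.fi:.fri:.glig.ˈfof.se.bre:.

5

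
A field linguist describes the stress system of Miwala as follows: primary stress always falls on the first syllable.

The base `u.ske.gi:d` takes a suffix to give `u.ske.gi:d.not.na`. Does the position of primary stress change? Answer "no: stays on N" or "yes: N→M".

no: stays on 1

Base `u.ske.gi:d` (3 syllables):
  The word has 3 syllables; the first syllable is syllable 1 (u).
  → primary stress on syllable 1.
Suffixed `u.ske.gi:d.not.na` (5 syllables):
  The word has 5 syllables; the first syllable is syllable 1 (u).
  → primary stress on syllable 1.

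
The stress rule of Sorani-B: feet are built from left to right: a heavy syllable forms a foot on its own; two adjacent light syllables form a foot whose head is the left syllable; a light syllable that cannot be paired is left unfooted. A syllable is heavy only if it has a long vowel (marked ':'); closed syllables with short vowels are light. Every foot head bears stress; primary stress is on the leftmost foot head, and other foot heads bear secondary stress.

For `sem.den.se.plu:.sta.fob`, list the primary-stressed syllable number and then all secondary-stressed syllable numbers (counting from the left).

Weights: 1 sem L, 2 den L, 3 se L, 4 plu: H, 5 sta L, 6 fob L.
Parse left to right (heavy = foot alone; LL = one foot; stranded L unfooted): (ˈsem.den) se (ˈplu:) (ˈsta.fob).
Foot heads: 1, 4, 5.
Primary stress on the leftmost head = syllable 1.
Secondary stress on 4, 5: ˈsem.den.se.ˌplu:.ˌsta.fob.

primary 1, secondary 4, 5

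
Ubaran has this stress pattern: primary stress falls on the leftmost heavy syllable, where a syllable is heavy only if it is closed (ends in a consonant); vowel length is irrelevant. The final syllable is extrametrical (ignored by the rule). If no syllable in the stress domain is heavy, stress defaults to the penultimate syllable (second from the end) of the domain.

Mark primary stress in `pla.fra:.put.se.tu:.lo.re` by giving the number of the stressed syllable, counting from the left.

The final syllable (7, re) is extrametrical; the stress domain is syllables 1–6.
Weights: 1 pla L, 2 fra: L, 3 put H, 4 se L, 5 tu: L, 6 lo L.
Heavy syllables in the domain: 3. The leftmost is syllable 3 (put).
Primary stress: syllable 3 → pla.fra:.ˈput.se.tu:.lo.re.

3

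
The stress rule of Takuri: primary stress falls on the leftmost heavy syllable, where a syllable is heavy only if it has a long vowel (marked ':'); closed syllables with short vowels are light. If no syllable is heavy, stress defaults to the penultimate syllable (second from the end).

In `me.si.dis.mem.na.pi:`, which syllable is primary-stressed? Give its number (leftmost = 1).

Weights: 1 me L, 2 si L, 3 dis L, 4 mem L, 5 na L, 6 pi: H.
Heavy syllables in the domain: 6. The leftmost is syllable 6 (pi:).
Primary stress: syllable 6 → me.si.dis.mem.na.ˈpi:.

6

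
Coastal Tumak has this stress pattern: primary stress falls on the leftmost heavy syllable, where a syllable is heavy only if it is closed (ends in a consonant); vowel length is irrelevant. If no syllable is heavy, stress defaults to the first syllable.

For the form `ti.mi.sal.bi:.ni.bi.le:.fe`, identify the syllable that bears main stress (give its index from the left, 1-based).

3

Weights: 1 ti L, 2 mi L, 3 sal H, 4 bi: L, 5 ni L, 6 bi L, 7 le: L, 8 fe L.
Heavy syllables in the domain: 3. The leftmost is syllable 3 (sal).
Primary stress: syllable 3 → ti.mi.ˈsal.bi:.ni.bi.le:.fe.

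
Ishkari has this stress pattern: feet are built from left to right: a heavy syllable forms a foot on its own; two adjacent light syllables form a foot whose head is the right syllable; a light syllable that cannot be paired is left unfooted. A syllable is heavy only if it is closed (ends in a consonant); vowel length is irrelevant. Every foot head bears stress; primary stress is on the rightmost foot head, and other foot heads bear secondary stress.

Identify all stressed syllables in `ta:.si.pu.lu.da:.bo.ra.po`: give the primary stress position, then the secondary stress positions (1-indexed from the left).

primary 8, secondary 2, 4, 6

Weights: 1 ta: L, 2 si L, 3 pu L, 4 lu L, 5 da: L, 6 bo L, 7 ra L, 8 po L.
Parse left to right (heavy = foot alone; LL = one foot; stranded L unfooted): (ta:.ˈsi) (pu.ˈlu) (da:.ˈbo) (ra.ˈpo).
Foot heads: 2, 4, 6, 8.
Primary stress on the rightmost head = syllable 8.
Secondary stress on 2, 4, 6: ta:.ˌsi.pu.ˌlu.da:.ˌbo.ra.ˈpo.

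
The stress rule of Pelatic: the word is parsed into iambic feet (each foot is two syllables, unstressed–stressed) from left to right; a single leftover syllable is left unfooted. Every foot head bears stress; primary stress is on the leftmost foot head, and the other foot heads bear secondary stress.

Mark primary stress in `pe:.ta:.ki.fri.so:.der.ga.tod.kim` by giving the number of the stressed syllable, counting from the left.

2

Parse left to right into iambic (σˈσ) feet: (pe:.ˈta:) (ki.ˈfri) (so:.ˈder) (ga.ˈtod) kim. Syllable 9 is left unfooted.
Foot heads (stressed positions): 2, 4, 6, 8.
End Rule Leftmost: primary stress on the leftmost head = syllable 2.
Primary stress: syllable 2 → pe:.ˈta:.ki.fri.so:.der.ga.tod.kim.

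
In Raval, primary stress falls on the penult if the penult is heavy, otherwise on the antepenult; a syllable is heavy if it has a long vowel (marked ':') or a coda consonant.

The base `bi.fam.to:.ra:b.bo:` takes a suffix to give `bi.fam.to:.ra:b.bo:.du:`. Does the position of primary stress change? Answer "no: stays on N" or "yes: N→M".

Base `bi.fam.to:.ra:b.bo:` (5 syllables):
  Weights: 3 to: H, 4 ra:b H, 5 bo: H.
  The penult (syllable 4, ra:b) is heavy, so it takes stress.
  → primary stress on syllable 4.
Suffixed `bi.fam.to:.ra:b.bo:.du:` (6 syllables):
  Weights: 4 ra:b H, 5 bo: H, 6 du: H.
  The penult (syllable 5, bo:) is heavy, so it takes stress.
  → primary stress on syllable 5.

yes: 4→5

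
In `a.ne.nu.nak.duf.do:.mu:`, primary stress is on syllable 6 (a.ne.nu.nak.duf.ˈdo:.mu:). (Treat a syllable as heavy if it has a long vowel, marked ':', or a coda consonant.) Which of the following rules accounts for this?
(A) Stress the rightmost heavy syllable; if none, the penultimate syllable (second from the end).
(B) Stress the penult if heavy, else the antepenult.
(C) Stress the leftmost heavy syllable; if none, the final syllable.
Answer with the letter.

B

Rule A → syllable 7 (observed: 6).
Rule B → syllable 6 ✓.
Rule C → syllable 4 (observed: 6).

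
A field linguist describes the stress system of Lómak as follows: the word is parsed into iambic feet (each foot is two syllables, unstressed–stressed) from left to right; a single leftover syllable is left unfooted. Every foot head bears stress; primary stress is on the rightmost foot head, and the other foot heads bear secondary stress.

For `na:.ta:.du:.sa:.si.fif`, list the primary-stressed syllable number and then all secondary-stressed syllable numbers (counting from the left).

Parse left to right into iambic (σˈσ) feet: (na:.ˈta:) (du:.ˈsa:) (si.ˈfif).
Foot heads (stressed positions): 2, 4, 6.
End Rule Rightmost: primary stress on the rightmost head = syllable 6.
Secondary stress on 2, 4: na:.ˌta:.du:.ˌsa:.si.ˈfif.

primary 6, secondary 2, 4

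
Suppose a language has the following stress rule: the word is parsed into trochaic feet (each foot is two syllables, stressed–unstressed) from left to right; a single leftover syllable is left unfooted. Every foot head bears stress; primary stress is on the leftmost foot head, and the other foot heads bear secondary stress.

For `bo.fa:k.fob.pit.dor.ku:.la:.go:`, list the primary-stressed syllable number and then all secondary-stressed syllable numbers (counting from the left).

Parse left to right into trochaic (ˈσσ) feet: (ˈbo.fa:k) (ˈfob.pit) (ˈdor.ku:) (ˈla:.go:).
Foot heads (stressed positions): 1, 3, 5, 7.
End Rule Leftmost: primary stress on the leftmost head = syllable 1.
Secondary stress on 3, 5, 7: ˈbo.fa:k.ˌfob.pit.ˌdor.ku:.ˌla:.go:.

primary 1, secondary 3, 5, 7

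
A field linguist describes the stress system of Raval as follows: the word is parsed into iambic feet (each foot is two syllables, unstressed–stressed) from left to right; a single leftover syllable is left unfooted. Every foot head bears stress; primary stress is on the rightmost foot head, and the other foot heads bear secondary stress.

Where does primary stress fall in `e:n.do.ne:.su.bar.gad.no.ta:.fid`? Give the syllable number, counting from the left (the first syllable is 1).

8

Parse left to right into iambic (σˈσ) feet: (e:n.ˈdo) (ne:.ˈsu) (bar.ˈgad) (no.ˈta:) fid. Syllable 9 is left unfooted.
Foot heads (stressed positions): 2, 4, 6, 8.
End Rule Rightmost: primary stress on the rightmost head = syllable 8.
Primary stress: syllable 8 → e:n.do.ne:.su.bar.gad.no.ˈta:.fid.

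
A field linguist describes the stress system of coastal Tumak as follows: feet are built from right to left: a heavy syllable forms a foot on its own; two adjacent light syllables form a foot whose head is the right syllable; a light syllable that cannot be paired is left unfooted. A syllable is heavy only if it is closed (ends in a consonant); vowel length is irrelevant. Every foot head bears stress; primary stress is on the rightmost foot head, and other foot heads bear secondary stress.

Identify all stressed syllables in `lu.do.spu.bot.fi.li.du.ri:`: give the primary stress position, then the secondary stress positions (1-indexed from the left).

primary 8, secondary 3, 4, 6

Weights: 1 lu L, 2 do L, 3 spu L, 4 bot H, 5 fi L, 6 li L, 7 du L, 8 ri: L.
Parse right to left (heavy = foot alone; LL = one foot; stranded L unfooted): lu (do.ˈspu) (ˈbot) (fi.ˈli) (du.ˈri:).
Foot heads: 3, 4, 6, 8.
Primary stress on the rightmost head = syllable 8.
Secondary stress on 3, 4, 6: lu.do.ˌspu.ˌbot.fi.ˌli.du.ˈri:.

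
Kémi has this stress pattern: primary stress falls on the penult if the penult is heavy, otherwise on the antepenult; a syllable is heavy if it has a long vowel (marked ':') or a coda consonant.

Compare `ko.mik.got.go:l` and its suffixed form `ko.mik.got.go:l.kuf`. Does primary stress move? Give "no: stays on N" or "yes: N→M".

Base `ko.mik.got.go:l` (4 syllables):
  Weights: 2 mik H, 3 got H, 4 go:l H.
  The penult (syllable 3, got) is heavy, so it takes stress.
  → primary stress on syllable 3.
Suffixed `ko.mik.got.go:l.kuf` (5 syllables):
  Weights: 3 got H, 4 go:l H, 5 kuf H.
  The penult (syllable 4, go:l) is heavy, so it takes stress.
  → primary stress on syllable 4.

yes: 3→4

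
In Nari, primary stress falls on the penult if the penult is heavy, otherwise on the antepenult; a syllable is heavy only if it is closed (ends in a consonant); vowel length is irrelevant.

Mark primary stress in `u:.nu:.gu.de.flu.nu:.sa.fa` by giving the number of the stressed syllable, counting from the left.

Weights: 6 nu: L, 7 sa L, 8 fa L.
The penult (syllable 7, sa) is light, so stress falls on the antepenult (syllable 6, nu:).
Primary stress: syllable 6 → u:.nu:.gu.de.flu.ˈnu:.sa.fa.

6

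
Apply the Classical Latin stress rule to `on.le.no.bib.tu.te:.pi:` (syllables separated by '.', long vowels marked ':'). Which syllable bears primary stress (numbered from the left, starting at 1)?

Classical Latin: stress the penult if heavy (long vowel or closed), else the antepenult.
Weights: 5 tu L, 6 te: H, 7 pi: H.
The penult (syllable 6, te:) is heavy, so it takes stress.
Stress on syllable 6: on.le.no.bib.tu.ˈte:.pi:.

6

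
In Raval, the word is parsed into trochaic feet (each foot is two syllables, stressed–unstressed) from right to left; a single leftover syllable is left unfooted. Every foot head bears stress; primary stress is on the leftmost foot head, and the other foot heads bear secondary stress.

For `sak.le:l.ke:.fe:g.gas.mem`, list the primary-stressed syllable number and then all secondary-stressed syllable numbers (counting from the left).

Parse right to left into trochaic (ˈσσ) feet: (ˈsak.le:l) (ˈke:.fe:g) (ˈgas.mem).
Foot heads (stressed positions): 1, 3, 5.
End Rule Leftmost: primary stress on the leftmost head = syllable 1.
Secondary stress on 3, 5: ˈsak.le:l.ˌke:.fe:g.ˌgas.mem.

primary 1, secondary 3, 5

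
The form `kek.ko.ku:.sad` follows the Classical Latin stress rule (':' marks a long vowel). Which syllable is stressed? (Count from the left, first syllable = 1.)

Classical Latin: stress the penult if heavy (long vowel or closed), else the antepenult.
Weights: 2 ko L, 3 ku: H, 4 sad H.
The penult (syllable 3, ku:) is heavy, so it takes stress.
Stress on syllable 3: kek.ko.ˈku:.sad.

3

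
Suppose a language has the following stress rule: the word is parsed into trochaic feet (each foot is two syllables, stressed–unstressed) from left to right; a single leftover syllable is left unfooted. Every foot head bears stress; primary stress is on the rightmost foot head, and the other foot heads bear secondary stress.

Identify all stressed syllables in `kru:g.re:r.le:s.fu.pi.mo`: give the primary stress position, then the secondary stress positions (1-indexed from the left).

primary 5, secondary 1, 3

Parse left to right into trochaic (ˈσσ) feet: (ˈkru:g.re:r) (ˈle:s.fu) (ˈpi.mo).
Foot heads (stressed positions): 1, 3, 5.
End Rule Rightmost: primary stress on the rightmost head = syllable 5.
Secondary stress on 1, 3: ˌkru:g.re:r.ˌle:s.fu.ˈpi.mo.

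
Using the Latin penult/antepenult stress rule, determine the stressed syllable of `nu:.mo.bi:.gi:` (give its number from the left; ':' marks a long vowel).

Classical Latin: stress the penult if heavy (long vowel or closed), else the antepenult.
Weights: 2 mo L, 3 bi: H, 4 gi: H.
The penult (syllable 3, bi:) is heavy, so it takes stress.
Stress on syllable 3: nu:.mo.ˈbi:.gi:.

3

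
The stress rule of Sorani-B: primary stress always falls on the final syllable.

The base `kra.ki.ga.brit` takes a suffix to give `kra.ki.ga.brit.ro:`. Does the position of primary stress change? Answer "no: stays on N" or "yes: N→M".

Base `kra.ki.ga.brit` (4 syllables):
  The word has 4 syllables; the final syllable is syllable 4 (brit).
  → primary stress on syllable 4.
Suffixed `kra.ki.ga.brit.ro:` (5 syllables):
  The word has 5 syllables; the final syllable is syllable 5 (ro:).
  → primary stress on syllable 5.

yes: 4→5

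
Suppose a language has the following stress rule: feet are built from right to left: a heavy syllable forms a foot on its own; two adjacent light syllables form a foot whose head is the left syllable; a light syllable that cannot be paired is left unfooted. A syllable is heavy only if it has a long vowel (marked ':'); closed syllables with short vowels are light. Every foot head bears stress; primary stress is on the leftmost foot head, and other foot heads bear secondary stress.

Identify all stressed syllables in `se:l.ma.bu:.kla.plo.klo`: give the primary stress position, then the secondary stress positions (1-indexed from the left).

primary 1, secondary 3, 5

Weights: 1 se:l H, 2 ma L, 3 bu: H, 4 kla L, 5 plo L, 6 klo L.
Parse right to left (heavy = foot alone; LL = one foot; stranded L unfooted): (ˈse:l) ma (ˈbu:) kla (ˈplo.klo).
Foot heads: 1, 3, 5.
Primary stress on the leftmost head = syllable 1.
Secondary stress on 3, 5: ˈse:l.ma.ˌbu:.kla.ˌplo.klo.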